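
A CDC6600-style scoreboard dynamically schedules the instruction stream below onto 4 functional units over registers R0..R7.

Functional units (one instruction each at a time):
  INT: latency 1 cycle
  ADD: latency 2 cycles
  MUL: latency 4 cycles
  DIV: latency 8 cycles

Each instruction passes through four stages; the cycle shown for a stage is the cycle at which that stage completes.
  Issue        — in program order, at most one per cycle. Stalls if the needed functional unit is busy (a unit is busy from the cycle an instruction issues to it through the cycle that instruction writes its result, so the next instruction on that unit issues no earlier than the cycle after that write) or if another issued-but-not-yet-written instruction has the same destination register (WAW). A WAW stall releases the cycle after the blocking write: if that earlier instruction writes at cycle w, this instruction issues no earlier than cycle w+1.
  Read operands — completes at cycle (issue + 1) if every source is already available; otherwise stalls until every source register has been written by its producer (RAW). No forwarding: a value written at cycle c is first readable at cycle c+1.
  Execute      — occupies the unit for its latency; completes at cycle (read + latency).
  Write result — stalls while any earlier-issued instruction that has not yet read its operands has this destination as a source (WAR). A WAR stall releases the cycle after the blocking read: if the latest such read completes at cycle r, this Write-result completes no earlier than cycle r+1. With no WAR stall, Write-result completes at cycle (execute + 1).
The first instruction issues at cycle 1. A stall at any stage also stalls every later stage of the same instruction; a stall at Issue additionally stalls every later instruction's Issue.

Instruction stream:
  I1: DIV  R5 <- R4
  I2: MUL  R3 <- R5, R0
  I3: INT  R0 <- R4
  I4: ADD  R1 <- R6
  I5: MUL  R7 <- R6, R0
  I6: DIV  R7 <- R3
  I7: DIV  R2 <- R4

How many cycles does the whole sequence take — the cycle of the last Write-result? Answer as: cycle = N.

cycle = 46

[1] I1 dispatched to DIV
[2] I1 operands ready, I2 dispatched to MUL
[3] I3 dispatched to INT
[4] I3 operands ready, I4 dispatched to ADD
[5] I3 complete, I4 operands ready
[7] I4 complete
[8] R1←I4
[10] I1 complete
[11] R5←I1
[12] I2 operands ready
[13] R0←I3
[16] I2 complete
[17] R3←I2
[18] I5 dispatched to MUL
[19] I5 operands ready
[23] I5 complete
[24] R7←I5
[25] I6 dispatched to DIV
[26] I6 operands ready
[34] I6 complete
[35] R7←I6
[36] I7 dispatched to DIV
[37] I7 operands ready
[45] I7 complete
[46] R2←I7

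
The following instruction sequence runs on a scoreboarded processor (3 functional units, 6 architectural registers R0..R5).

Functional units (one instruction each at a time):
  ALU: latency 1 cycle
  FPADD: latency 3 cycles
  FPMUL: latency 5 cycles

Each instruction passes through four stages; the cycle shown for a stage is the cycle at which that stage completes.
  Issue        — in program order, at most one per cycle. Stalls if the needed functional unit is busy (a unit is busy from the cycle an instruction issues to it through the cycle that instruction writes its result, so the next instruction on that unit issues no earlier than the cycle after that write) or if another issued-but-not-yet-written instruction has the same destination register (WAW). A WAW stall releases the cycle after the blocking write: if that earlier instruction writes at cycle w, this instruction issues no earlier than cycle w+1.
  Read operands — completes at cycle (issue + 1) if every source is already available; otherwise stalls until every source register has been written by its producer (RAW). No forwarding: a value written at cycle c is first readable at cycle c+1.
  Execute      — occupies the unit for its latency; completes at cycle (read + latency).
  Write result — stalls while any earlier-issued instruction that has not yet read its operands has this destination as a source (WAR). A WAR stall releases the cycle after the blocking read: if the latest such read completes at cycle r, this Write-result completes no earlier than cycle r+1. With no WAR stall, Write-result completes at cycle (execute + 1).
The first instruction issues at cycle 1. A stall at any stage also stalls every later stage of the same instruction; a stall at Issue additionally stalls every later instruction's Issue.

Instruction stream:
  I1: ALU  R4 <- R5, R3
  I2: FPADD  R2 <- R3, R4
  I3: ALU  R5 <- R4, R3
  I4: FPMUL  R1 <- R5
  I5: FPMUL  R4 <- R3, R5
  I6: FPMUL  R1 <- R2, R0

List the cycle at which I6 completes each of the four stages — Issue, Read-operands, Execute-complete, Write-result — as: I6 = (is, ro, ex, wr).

I6 = (24, 25, 30, 31)

I1  is:1  ro:2  ex:3  wr:4
I2  is:2  ro:5  ex:8  wr:9  — RAW R4: wait I1 write@4
I3  is:5  ro:6  ex:7  wr:8  — struct: ALU busy until I1 writes@4
I4  is:6  ro:9  ex:14  wr:15  — RAW R5: wait I3 write@8
I5  is:16  ro:17  ex:22  wr:23  — struct: FPMUL busy until I4 writes@15
I6  is:24  ro:25  ex:30  wr:31  — struct: FPMUL busy until I5 writes@23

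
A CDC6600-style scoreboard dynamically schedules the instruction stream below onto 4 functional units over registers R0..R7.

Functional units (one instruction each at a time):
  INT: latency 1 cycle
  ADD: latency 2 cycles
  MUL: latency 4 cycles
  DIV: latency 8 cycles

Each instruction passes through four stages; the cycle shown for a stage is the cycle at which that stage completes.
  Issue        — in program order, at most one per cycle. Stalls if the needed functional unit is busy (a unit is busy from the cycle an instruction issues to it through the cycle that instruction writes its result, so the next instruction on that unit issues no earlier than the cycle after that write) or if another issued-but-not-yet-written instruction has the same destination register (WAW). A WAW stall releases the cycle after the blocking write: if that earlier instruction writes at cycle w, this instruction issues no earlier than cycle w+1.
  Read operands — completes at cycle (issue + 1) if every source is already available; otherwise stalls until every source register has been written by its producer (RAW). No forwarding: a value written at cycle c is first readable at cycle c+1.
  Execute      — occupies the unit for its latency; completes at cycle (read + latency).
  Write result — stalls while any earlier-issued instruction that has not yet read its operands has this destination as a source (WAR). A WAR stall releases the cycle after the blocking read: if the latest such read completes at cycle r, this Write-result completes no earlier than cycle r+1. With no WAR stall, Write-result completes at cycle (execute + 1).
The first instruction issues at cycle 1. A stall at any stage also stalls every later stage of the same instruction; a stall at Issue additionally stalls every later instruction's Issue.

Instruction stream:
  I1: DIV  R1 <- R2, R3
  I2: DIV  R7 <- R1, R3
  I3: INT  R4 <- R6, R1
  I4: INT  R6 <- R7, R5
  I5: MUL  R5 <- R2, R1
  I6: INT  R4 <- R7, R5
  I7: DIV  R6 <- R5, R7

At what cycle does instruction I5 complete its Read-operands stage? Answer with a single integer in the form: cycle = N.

cycle = 19

c1: I1→DIV
c2: I1 RO
c10: I1 EX
c11: I1 WR R1
c12: I2→DIV
c13: I2 RO · I3→INT
c14: I3 RO
c15: I3 EX
c16: I3 WR R4
c17: I4→INT
c18: I5→MUL
c19: I5 RO
c21: I2 EX
c22: I2 WR R7
c23: I4 RO · I5 EX
c24: I4 EX · I5 WR R5
c25: I4 WR R6
c26: I6→INT
c27: I6 RO · I7→DIV
c28: I6 EX · I7 RO
c29: I6 WR R4
c36: I7 EX
c37: I7 WR R6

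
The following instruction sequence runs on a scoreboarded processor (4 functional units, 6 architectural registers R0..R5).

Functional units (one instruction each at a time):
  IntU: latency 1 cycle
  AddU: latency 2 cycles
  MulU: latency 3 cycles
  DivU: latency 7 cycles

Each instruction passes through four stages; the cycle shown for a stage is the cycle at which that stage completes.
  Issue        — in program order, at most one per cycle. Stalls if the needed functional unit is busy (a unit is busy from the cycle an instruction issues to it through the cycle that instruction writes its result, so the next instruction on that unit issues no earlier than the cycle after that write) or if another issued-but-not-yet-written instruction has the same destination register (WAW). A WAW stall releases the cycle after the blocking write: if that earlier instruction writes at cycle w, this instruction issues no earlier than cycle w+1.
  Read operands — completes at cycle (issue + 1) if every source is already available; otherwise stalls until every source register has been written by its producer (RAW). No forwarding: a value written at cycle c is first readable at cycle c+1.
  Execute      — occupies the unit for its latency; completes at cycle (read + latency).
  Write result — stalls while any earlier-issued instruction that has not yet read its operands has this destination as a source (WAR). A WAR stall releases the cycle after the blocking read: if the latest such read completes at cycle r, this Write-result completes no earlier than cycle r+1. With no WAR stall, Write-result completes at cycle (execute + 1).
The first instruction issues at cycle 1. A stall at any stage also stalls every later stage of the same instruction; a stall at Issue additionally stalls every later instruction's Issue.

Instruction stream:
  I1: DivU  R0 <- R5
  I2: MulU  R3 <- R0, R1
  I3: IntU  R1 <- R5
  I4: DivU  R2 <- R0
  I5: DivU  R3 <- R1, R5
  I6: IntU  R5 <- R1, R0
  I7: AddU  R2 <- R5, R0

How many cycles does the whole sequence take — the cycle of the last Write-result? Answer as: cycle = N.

cycle 1: I1 issues→DivU
cycle 2: I1 reads; I2 issues→MulU
cycle 3: I3 issues→IntU
cycle 4: I3 reads
cycle 5: I3 exec-done
cycle 9: I1 exec-done
cycle 10: I1 writes R0
cycle 11: I2 reads; I4 issues→DivU
cycle 12: I3 writes R1; I4 reads
cycle 14: I2 exec-done
cycle 15: I2 writes R3
cycle 19: I4 exec-done
cycle 20: I4 writes R2
cycle 21: I5 issues→DivU
cycle 22: I5 reads; I6 issues→IntU
cycle 23: I6 reads; I7 issues→AddU
cycle 24: I6 exec-done
cycle 25: I6 writes R5
cycle 26: I7 reads
cycle 28: I7 exec-done
cycle 29: I5 exec-done; I7 writes R2
cycle 30: I5 writes R3

cycle = 30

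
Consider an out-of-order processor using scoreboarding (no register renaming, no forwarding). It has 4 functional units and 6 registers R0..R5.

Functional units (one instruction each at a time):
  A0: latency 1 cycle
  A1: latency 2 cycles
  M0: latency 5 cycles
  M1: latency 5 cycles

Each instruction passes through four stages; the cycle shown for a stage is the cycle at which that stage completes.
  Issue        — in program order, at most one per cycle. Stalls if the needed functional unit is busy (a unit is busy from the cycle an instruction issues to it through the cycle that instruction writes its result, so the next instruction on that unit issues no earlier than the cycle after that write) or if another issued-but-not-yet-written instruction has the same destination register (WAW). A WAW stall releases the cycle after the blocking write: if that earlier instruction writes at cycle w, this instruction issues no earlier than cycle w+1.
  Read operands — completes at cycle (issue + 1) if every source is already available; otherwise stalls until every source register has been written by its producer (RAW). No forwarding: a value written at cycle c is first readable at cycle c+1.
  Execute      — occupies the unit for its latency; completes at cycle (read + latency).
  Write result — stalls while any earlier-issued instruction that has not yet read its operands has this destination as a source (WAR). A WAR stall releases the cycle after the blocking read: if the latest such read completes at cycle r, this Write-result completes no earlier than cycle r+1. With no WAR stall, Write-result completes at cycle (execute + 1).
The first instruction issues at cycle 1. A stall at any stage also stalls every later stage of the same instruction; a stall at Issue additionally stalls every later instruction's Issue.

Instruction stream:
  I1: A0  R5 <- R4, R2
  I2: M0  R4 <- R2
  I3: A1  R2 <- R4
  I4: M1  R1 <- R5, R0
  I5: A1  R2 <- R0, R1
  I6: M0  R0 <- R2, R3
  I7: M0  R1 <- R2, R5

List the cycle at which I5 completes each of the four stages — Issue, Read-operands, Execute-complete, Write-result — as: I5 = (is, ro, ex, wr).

[I1] 1/2/3/4
[I2] 2/3/8/9
[I3] 3/10/12/13  (RAW R4: wait I2 write@9)
[I4] 4/5/10/11
[I5] 14/15/17/18  (struct: A1 busy until I3 writes@13)
[I6] 15/19/24/25  (RAW R2: wait I5 write@18)
[I7] 26/27/32/33  (struct: M0 busy until I6 writes@25)

I5 = (14, 15, 17, 18)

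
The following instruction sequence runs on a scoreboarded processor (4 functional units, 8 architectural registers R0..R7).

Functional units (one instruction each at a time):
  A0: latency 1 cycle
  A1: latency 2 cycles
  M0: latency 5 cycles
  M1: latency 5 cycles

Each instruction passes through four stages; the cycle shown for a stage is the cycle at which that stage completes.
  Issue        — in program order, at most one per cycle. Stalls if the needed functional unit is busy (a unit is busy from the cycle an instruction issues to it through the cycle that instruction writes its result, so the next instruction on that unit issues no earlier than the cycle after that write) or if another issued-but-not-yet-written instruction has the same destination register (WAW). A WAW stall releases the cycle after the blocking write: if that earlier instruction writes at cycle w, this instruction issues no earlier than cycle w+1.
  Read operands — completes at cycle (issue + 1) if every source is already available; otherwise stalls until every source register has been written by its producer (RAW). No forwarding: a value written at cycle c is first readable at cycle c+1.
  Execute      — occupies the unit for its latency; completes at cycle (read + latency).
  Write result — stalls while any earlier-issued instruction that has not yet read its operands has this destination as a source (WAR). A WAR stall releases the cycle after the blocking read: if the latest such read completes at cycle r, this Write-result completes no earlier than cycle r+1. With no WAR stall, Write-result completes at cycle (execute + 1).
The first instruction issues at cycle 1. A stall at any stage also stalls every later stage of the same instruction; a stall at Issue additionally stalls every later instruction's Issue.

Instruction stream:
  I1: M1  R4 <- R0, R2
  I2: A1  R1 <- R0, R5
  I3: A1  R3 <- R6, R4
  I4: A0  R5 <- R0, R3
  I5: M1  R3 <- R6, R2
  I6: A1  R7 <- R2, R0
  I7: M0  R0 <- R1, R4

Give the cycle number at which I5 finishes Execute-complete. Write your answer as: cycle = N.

I1 -> (1, 2, 7, 8)
I2 -> (2, 3, 5, 6)
I3 -> (7, 9, 11, 12)  // struct: A1 busy until I2 writes@6, RAW R4: wait I1 write@8
I4 -> (8, 13, 14, 15)  // RAW R3: wait I3 write@12
I5 -> (13, 14, 19, 20)  // WAW R3: wait I3 write@12
I6 -> (14, 15, 17, 18)
I7 -> (15, 16, 21, 22)

cycle = 19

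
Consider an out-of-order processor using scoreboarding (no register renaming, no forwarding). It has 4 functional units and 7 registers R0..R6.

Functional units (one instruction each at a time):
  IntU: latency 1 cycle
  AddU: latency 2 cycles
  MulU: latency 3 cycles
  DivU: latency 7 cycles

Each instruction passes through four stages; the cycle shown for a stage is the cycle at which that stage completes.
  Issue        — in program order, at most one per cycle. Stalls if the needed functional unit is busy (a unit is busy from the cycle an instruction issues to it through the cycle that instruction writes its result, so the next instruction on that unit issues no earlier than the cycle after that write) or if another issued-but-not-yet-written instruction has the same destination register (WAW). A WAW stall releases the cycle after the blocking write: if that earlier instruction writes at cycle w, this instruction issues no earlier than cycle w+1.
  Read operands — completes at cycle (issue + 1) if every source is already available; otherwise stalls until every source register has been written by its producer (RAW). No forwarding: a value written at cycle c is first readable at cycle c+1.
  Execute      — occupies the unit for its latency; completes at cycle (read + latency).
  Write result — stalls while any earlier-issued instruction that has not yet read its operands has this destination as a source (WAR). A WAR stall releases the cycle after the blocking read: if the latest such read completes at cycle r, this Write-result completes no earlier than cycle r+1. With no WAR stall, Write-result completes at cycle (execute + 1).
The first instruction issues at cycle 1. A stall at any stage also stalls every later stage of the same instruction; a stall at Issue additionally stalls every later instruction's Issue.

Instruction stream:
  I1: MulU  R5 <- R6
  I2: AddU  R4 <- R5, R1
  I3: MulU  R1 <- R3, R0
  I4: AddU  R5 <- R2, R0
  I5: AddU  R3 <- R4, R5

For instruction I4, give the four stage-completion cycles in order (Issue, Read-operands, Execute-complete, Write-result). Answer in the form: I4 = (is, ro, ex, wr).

I4 = (11, 12, 14, 15)

c1: I1 issues→MulU
c2: I1 reads | I2 issues→AddU
c5: I1 exec-done
c6: I1 writes R5
c7: I2 reads | I3 issues→MulU
c8: I3 reads
c9: I2 exec-done
c10: I2 writes R4
c11: I3 exec-done | I4 issues→AddU
c12: I3 writes R1 | I4 reads
c14: I4 exec-done
c15: I4 writes R5
c16: I5 issues→AddU
c17: I5 reads
c19: I5 exec-done
c20: I5 writes R3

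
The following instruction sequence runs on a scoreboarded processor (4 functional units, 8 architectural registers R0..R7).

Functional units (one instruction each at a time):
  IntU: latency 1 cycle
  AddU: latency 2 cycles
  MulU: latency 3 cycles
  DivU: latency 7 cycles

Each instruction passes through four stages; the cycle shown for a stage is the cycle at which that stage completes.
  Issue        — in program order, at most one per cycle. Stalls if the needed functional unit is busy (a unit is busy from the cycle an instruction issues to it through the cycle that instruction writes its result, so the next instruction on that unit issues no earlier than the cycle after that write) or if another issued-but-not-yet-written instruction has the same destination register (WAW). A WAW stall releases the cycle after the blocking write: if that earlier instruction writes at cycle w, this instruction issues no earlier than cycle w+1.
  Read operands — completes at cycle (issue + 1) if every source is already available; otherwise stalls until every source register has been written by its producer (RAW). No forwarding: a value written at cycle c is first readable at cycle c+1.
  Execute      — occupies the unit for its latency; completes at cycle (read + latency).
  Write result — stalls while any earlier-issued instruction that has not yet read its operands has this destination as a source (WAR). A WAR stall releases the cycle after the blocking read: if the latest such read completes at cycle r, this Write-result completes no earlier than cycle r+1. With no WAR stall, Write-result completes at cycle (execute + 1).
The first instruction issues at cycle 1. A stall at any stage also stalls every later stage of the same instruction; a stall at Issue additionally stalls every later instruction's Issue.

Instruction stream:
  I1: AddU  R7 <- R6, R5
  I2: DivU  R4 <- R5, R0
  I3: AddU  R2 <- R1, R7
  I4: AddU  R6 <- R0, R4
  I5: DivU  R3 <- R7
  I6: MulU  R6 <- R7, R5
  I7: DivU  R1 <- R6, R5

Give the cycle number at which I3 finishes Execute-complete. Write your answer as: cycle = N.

cycle = 9

  I1 | 1 | 2 | 4 | 5
  I2 | 2 | 3 | 10 | 11
  I3 | 6 | 7 | 9 | 10   struct: AddU busy until I1 writes@5
  I4 | 11 | 12 | 14 | 15   struct: AddU busy until I3 writes@10
  I5 | 12 | 13 | 20 | 21
  I6 | 16 | 17 | 20 | 21   WAW R6: wait I4 write@15
  I7 | 22 | 23 | 30 | 31   struct: DivU busy until I5 writes@21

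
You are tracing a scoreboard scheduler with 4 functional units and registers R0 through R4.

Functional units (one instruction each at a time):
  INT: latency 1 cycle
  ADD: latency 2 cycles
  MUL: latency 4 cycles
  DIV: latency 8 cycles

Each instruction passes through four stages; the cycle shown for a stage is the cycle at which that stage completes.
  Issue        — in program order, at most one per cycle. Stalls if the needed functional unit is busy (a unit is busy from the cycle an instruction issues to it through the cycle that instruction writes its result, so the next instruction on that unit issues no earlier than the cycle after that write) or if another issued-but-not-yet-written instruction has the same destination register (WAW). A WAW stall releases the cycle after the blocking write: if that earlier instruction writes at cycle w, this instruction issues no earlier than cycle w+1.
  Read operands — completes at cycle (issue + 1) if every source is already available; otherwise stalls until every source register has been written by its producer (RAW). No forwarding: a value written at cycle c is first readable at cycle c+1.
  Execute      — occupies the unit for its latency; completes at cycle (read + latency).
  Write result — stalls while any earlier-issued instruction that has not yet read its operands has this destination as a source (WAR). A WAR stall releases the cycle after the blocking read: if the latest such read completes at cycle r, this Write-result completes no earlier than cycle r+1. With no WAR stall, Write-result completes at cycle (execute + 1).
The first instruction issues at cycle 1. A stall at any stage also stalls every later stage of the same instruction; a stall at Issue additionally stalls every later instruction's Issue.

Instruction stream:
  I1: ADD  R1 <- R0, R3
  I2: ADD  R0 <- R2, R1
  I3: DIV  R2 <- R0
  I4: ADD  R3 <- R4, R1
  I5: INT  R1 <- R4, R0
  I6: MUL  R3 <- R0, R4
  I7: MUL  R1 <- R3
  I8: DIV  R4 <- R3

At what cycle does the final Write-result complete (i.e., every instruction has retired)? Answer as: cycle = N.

cycle = 34

I1  is:1  ro:2  ex:4  wr:5
I2  is:6  ro:7  ex:9  wr:10  — struct: ADD busy until I1 writes@5
I3  is:7  ro:11  ex:19  wr:20  — RAW R0: wait I2 write@10
I4  is:11  ro:12  ex:14  wr:15  — struct: ADD busy until I2 writes@10
I5  is:12  ro:13  ex:14  wr:15
I6  is:16  ro:17  ex:21  wr:22  — WAW R3: wait I4 write@15
I7  is:23  ro:24  ex:28  wr:29  — struct: MUL busy until I6 writes@22
I8  is:24  ro:25  ex:33  wr:34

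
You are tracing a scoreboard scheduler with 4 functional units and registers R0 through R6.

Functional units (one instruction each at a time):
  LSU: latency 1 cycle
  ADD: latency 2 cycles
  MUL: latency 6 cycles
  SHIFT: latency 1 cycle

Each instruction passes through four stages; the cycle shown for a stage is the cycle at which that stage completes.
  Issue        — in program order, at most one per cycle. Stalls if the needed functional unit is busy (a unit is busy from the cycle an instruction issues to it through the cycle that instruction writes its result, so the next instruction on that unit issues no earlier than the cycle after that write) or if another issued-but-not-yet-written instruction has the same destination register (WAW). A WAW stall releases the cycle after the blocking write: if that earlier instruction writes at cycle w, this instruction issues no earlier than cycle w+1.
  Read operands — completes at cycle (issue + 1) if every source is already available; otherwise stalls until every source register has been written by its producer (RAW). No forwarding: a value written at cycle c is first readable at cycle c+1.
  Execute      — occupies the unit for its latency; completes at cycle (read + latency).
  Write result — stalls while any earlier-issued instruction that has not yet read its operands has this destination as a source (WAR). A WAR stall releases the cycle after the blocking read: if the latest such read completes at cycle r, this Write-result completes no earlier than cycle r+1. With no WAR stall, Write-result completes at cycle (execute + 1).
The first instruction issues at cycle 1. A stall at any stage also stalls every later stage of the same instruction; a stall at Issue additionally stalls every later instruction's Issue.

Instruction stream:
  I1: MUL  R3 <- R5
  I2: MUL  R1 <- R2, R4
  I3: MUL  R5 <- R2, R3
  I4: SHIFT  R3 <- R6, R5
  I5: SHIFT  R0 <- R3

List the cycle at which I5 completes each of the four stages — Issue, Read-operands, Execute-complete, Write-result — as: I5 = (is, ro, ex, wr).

I5 = (31, 32, 33, 34)

c1: I1→MUL
c2: I1 RO
c8: I1 EX
c9: I1 WR R3
c10: I2→MUL
c11: I2 RO
c17: I2 EX
c18: I2 WR R1
c19: I3→MUL
c20: I3 RO | I4→SHIFT
c26: I3 EX
c27: I3 WR R5
c28: I4 RO
c29: I4 EX
c30: I4 WR R3
c31: I5→SHIFT
c32: I5 RO
c33: I5 EX
c34: I5 WR R0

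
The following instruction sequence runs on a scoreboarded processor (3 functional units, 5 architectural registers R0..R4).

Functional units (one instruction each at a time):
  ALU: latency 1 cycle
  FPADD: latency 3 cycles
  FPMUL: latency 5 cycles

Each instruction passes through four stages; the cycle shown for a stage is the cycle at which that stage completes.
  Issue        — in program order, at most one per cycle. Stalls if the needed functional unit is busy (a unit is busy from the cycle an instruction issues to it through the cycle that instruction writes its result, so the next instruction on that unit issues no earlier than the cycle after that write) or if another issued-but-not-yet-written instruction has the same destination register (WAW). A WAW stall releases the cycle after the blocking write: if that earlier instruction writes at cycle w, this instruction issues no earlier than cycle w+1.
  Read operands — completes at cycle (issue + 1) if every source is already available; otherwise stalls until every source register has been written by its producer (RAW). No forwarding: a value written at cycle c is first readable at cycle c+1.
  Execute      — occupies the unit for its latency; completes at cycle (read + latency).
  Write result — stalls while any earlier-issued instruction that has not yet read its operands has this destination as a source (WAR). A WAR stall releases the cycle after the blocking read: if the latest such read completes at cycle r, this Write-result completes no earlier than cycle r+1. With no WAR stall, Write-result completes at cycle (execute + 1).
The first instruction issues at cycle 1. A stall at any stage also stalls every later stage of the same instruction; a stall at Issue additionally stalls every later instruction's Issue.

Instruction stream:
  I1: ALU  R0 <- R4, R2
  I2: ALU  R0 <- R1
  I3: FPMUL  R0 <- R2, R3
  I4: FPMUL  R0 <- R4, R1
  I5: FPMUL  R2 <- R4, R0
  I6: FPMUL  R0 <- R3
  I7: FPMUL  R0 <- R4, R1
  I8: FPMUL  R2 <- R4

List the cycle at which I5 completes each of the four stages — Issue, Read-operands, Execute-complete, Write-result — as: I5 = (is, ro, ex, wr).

t=1  issue I1 (ALU)
t=2  I1 read-ops
t=3  I1 finished on ALU
t=4  I1→R0
t=5  issue I2 (ALU)
t=6  I2 read-ops
t=7  I2 finished on ALU
t=8  I2→R0
t=9  issue I3 (FPMUL)
t=10  I3 read-ops
t=15  I3 finished on FPMUL
t=16  I3→R0
t=17  issue I4 (FPMUL)
t=18  I4 read-ops
t=23  I4 finished on FPMUL
t=24  I4→R0
t=25  issue I5 (FPMUL)
t=26  I5 read-ops
t=31  I5 finished on FPMUL
t=32  I5→R2
t=33  issue I6 (FPMUL)
t=34  I6 read-ops
t=39  I6 finished on FPMUL
t=40  I6→R0
t=41  issue I7 (FPMUL)
t=42  I7 read-ops
t=47  I7 finished on FPMUL
t=48  I7→R0
t=49  issue I8 (FPMUL)
t=50  I8 read-ops
t=55  I8 finished on FPMUL
t=56  I8→R2

I5 = (25, 26, 31, 32)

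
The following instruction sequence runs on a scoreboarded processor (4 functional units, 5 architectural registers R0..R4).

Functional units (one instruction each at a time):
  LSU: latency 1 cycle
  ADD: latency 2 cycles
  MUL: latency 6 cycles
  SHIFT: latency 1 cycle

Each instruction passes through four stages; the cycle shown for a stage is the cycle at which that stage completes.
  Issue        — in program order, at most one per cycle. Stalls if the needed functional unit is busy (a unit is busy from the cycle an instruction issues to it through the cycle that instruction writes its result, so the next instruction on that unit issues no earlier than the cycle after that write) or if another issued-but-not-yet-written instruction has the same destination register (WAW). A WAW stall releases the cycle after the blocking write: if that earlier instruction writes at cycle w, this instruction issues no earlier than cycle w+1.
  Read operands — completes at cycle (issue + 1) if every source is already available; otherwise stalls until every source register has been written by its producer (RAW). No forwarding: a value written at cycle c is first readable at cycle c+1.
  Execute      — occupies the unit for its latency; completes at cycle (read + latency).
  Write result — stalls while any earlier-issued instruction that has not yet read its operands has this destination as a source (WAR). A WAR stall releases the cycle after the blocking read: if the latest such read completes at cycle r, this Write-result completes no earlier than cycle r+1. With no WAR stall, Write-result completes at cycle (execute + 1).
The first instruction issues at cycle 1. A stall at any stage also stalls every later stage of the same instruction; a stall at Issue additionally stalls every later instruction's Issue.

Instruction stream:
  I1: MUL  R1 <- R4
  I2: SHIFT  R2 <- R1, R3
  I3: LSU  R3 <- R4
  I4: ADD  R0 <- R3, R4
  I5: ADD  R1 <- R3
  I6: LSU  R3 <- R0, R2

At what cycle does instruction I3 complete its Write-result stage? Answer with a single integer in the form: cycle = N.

cycle = 11

[I1] 1/2/8/9
[I2] 2/10/11/12  (RAW R1: wait I1 write@9)
[I3] 3/4/5/11  (WAR R3: wait I2 read@10)
[I4] 4/12/14/15  (RAW R3: wait I3 write@11)
[I5] 16/17/19/20  (struct: ADD busy until I4 writes@15)
[I6] 17/18/19/20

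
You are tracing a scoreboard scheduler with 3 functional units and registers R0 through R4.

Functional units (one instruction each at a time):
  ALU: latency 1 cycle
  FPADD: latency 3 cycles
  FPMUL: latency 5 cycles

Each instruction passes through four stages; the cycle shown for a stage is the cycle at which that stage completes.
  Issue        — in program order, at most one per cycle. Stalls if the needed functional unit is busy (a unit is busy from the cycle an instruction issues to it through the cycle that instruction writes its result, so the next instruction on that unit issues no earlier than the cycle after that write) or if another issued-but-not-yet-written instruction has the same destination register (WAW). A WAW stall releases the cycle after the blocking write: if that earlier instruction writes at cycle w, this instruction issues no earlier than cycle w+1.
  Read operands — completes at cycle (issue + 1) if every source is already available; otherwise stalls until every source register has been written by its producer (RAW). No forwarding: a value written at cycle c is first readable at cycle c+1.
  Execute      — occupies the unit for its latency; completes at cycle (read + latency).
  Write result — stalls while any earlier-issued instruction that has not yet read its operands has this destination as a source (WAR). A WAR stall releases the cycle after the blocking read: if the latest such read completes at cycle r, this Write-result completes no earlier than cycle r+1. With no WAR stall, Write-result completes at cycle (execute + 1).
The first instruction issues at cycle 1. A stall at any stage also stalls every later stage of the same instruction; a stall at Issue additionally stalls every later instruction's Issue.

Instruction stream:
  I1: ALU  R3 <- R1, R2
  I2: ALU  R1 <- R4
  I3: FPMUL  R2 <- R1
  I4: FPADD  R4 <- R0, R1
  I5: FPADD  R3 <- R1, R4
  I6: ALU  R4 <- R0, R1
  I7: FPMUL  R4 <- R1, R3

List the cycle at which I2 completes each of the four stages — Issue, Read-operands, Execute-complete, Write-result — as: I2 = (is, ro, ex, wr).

1) issue 1, read 2, done 3, write 4
2) issue 5, read 6, done 7, write 8  <struct: ALU busy until I1 writes@4>
3) issue 6, read 9, done 14, write 15  <RAW R1: wait I2 write@8>
4) issue 7, read 9, done 12, write 13  <RAW R1: wait I2 write@8>
5) issue 14, read 15, done 18, write 19  <struct: FPADD busy until I4 writes@13>
6) issue 15, read 16, done 17, write 18
7) issue 19, read 20, done 25, write 26  <WAW R4: wait I6 write@18>

I2 = (5, 6, 7, 8)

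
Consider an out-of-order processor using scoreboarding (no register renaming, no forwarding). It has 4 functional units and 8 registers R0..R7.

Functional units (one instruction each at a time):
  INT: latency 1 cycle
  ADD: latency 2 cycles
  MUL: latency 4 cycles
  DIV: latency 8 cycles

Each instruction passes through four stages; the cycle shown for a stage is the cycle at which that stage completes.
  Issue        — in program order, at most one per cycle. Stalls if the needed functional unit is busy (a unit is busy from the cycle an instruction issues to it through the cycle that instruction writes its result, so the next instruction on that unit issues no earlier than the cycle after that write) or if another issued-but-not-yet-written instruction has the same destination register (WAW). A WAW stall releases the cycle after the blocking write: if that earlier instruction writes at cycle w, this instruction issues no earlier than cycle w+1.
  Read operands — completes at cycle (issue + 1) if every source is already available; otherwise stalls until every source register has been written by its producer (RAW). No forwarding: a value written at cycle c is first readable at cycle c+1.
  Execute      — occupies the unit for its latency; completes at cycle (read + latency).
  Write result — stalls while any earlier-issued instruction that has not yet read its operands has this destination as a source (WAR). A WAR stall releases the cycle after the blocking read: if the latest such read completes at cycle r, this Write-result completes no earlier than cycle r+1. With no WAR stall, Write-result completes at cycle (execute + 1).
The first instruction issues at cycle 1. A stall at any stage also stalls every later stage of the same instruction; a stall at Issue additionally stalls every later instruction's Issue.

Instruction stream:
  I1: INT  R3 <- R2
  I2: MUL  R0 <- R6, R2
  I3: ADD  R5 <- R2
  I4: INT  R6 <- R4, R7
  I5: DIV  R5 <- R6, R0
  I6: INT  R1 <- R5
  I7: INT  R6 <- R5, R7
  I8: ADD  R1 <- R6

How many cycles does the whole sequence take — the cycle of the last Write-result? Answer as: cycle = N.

1) issue 1, read 2, done 3, write 4
2) issue 2, read 3, done 7, write 8
3) issue 3, read 4, done 6, write 7
4) issue 5, read 6, done 7, write 8  <struct: INT busy until I1 writes@4>
5) issue 8, read 9, done 17, write 18  <WAW R5: wait I3 write@7>
6) issue 9, read 19, done 20, write 21  <RAW R5: wait I5 write@18>
7) issue 22, read 23, done 24, write 25  <struct: INT busy until I6 writes@21>
8) issue 23, read 26, done 28, write 29  <RAW R6: wait I7 write@25>

cycle = 29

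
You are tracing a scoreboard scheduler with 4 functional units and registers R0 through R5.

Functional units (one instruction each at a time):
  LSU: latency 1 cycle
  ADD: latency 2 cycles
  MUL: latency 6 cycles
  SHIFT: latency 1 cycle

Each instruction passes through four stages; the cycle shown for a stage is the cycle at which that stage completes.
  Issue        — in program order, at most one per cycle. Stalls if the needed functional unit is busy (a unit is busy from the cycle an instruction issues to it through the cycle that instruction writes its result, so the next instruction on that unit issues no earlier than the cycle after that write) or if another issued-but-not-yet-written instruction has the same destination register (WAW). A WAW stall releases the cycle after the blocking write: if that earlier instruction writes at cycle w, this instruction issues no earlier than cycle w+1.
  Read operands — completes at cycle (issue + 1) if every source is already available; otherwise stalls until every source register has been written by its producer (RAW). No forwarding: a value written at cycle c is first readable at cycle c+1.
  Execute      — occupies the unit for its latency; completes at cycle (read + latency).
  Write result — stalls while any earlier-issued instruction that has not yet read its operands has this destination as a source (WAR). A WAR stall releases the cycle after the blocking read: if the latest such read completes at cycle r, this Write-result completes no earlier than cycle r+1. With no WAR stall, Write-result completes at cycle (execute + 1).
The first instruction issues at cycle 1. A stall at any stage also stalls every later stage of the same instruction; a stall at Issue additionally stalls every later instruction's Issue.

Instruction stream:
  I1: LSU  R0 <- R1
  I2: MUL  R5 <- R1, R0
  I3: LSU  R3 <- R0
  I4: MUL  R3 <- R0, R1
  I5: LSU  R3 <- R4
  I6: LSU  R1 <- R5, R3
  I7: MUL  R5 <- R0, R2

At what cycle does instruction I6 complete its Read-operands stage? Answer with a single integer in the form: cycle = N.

cycle = 27

I1: IS=1 RO=2 EX=3 WR=4
I2: IS=2 RO=5 EX=11 WR=12  [RAW R0: wait I1 write@4]
I3: IS=5 RO=6 EX=7 WR=8  [struct: LSU busy until I1 writes@4]
I4: IS=13 RO=14 EX=20 WR=21  [struct: MUL busy until I2 writes@12]
I5: IS=22 RO=23 EX=24 WR=25  [WAW R3: wait I4 write@21]
I6: IS=26 RO=27 EX=28 WR=29  [struct: LSU busy until I5 writes@25]
I7: IS=27 RO=28 EX=34 WR=35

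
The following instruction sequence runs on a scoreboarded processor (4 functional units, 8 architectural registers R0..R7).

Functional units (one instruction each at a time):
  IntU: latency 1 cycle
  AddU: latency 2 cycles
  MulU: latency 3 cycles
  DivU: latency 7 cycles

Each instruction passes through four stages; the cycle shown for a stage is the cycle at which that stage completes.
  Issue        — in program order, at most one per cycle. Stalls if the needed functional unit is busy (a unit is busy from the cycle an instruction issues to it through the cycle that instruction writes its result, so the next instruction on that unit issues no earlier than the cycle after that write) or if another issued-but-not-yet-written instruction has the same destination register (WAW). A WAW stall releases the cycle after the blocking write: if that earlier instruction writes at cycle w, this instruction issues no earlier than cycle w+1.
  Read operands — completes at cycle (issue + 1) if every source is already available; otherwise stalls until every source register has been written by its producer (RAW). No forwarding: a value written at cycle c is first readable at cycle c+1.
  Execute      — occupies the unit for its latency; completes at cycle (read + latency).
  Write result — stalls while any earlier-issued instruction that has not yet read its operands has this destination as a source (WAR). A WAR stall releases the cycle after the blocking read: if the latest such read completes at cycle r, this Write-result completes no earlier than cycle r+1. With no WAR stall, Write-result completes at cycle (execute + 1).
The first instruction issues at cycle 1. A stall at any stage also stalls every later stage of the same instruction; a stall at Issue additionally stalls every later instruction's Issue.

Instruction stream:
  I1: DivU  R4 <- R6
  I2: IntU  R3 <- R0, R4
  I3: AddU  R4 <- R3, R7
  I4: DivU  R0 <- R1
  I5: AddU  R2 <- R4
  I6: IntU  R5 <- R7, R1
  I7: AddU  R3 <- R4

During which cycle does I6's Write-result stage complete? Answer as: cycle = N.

cycle = 22

  I1 | 1 | 2 | 9 | 10
  I2 | 2 | 11 | 12 | 13   RAW R4: wait I1 write@10
  I3 | 11 | 14 | 16 | 17   WAW R4: wait I1 write@10 · RAW R3: wait I2 write@13
  I4 | 12 | 13 | 20 | 21
  I5 | 18 | 19 | 21 | 22   struct: AddU busy until I3 writes@17
  I6 | 19 | 20 | 21 | 22
  I7 | 23 | 24 | 26 | 27   struct: AddU busy until I5 writes@22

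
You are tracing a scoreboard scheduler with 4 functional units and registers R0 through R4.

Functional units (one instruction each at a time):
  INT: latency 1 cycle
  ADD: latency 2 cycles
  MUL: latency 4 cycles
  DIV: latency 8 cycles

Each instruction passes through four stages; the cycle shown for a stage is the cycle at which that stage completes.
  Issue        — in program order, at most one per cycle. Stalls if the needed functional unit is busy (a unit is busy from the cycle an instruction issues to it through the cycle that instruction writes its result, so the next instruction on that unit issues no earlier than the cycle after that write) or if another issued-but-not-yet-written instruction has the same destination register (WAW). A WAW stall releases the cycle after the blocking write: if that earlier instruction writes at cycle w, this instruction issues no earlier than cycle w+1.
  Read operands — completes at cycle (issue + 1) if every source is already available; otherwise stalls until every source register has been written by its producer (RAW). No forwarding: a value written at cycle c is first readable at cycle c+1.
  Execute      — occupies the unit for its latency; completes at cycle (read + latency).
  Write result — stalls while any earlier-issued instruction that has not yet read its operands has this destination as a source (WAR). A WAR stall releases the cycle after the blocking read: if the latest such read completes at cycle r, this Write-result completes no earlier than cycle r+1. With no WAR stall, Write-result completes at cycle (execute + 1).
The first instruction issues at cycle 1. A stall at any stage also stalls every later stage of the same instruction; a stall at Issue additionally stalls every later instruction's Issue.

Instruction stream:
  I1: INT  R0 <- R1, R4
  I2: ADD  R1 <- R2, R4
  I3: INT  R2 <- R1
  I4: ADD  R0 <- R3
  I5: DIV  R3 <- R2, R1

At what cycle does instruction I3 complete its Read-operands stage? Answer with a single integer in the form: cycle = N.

cycle = 7

[1] I1→INT
[2] I1 RO | I2→ADD
[3] I1 EX | I2 RO
[4] I1 WR R0
[5] I2 EX | I3→INT
[6] I2 WR R1
[7] I3 RO | I4→ADD
[8] I3 EX | I4 RO | I5→DIV
[9] I3 WR R2
[10] I4 EX | I5 RO
[11] I4 WR R0
[18] I5 EX
[19] I5 WR R3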